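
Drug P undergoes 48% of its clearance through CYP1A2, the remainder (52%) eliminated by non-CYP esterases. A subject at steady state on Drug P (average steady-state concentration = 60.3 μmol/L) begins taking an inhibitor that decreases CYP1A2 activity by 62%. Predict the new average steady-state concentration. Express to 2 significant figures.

The CYP1A2 pathway (48% of clearance) is reduced to 0.38× activity: 0.48 × 0.38 = 0.1824.
Non-CYP routes (52%) are unchanged.
CL_new/CL_old = 0.1824 + 0.52 = 0.7024.
New average steady-state concentration = baseline ÷ relative clearance = 60.3 / 0.7024 = 86 μmol/L.

86 μmol/L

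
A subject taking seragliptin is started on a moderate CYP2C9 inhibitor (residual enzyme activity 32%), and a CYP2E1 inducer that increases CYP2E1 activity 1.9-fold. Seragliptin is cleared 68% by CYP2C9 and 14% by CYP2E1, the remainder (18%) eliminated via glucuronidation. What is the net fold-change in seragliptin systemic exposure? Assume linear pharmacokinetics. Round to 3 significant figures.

1.51

The CYP2C9 pathway (68% of clearance) drops to 0.32× activity: 0.68 × 0.32 = 0.2176.
The CYP2E1 pathway (14% of clearance) increases to 1.9× activity: 0.14 × 1.9 = 0.266.
The remaining 18% of clearance is unaffected.
CL_new/CL_old = 0.2176 + 0.266 + 0.18 = 0.6636.
Because systemic exposure varies inversely with clearance, the combined effect is 1 / 0.6636 = 1.51.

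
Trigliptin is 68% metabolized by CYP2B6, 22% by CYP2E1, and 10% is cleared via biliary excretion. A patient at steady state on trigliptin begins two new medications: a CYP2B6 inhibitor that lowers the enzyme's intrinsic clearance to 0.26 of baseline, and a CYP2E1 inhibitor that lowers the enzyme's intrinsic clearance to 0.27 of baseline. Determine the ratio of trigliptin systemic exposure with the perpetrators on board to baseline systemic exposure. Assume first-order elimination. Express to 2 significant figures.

3.0

The CYP2B6 pathway (68% of clearance) drops to 0.26× activity: 0.68 × 0.26 = 0.1768.
The CYP2E1 pathway (22% of clearance) drops to 0.27× activity: 0.22 × 0.27 = 0.0594.
Non-CYP routes (10%) are unchanged.
New clearance relative to baseline: 0.1768 + 0.0594 + 0.1 = 0.3362.
Net systemic exposure ratio = 1 / 0.3362 = 3.0.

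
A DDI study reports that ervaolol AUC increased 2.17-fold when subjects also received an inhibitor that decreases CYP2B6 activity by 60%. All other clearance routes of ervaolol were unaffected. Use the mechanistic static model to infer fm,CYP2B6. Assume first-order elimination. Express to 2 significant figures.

0.90

CL'/CL = 1 / 2.17 = 0.4608
0.4·fm + (1 − fm) = 0.4608
fm = (0.4608 − 1) / (0.4 − 1) = 0.90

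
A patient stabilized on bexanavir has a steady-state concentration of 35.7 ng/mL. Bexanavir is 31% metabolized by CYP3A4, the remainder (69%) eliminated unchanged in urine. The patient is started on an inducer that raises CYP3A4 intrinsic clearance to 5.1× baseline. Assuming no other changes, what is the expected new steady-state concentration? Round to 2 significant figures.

The CYP3A4 pathway (31% of clearance) is boosted to 5.1× activity: 0.31 × 5.1 = 1.581.
Non-CYP routes (69%) are unchanged.
Relative clearance = 1.581 + 0.69 = 2.271.
New steady-state concentration = baseline ÷ relative clearance = 35.7 / 2.271 = 16 ng/mL.

16 ng/mL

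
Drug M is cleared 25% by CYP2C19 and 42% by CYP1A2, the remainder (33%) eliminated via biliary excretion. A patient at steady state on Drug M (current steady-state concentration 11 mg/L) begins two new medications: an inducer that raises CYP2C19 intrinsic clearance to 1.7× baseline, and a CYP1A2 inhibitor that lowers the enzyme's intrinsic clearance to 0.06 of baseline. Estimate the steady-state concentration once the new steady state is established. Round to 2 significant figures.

14 mg/L

The CYP2C19 pathway (25% of clearance) is boosted to 1.7× activity: 0.25 × 1.7 = 0.425.
The CYP1A2 pathway (42% of clearance) is reduced to 0.06× activity: 0.42 × 0.06 = 0.0252.
Non-CYP routes (33%) are unchanged.
New clearance relative to baseline: 0.425 + 0.0252 + 0.33 = 0.7802.
New steady-state concentration = 11 / 0.7802 = 14 mg/L (concentration scales inversely with clearance).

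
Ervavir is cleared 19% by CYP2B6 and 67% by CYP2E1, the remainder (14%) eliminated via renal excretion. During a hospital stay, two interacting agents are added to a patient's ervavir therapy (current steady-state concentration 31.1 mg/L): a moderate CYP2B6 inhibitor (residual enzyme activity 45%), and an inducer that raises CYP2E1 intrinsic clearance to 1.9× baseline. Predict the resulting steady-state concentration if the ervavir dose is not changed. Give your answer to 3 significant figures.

20.8 mg/L

The CYP2B6 pathway (19% of clearance) drops to 0.45× activity: 0.19 × 0.45 = 0.0855.
The CYP2E1 pathway (67% of clearance) is boosted to 1.9× activity: 0.67 × 1.9 = 1.273.
The remaining 14% of clearance is unaffected.
CL_new/CL_old = 0.0855 + 1.273 + 0.14 = 1.4985.
Dividing the baseline by the relative clearance: 31.1 / 1.4985 = 20.8 mg/L.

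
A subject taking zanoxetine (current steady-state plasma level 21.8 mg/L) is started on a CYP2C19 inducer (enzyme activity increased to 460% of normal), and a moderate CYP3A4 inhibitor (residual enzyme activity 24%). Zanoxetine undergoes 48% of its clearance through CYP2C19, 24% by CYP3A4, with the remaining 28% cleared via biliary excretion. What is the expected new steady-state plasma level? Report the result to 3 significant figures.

8.56 mg/L

The CYP2C19 pathway (48% of clearance) rises to 4.6× activity: 0.48 × 4.6 = 2.208.
The CYP3A4 pathway (24% of clearance) is reduced to 0.24× activity: 0.24 × 0.24 = 0.0576.
Non-CYP routes (28%) are unchanged.
New clearance relative to baseline: 2.208 + 0.0576 + 0.28 = 2.5456.
New steady-state plasma level = 21.8 / 2.5456 = 8.56 mg/L (concentration scales inversely with clearance).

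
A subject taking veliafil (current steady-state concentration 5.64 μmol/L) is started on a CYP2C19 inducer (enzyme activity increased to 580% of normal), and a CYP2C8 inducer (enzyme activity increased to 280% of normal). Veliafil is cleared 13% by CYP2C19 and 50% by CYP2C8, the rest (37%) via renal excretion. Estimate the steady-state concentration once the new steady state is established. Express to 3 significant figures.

2.23 μmol/L

The CYP2C19 pathway (13% of clearance) increases to 5.8× activity: 0.13 × 5.8 = 0.754.
The CYP2C8 pathway (50% of clearance) is boosted to 2.8× activity: 0.5 × 2.8 = 1.4.
Non-CYP routes (37%) are unchanged.
New clearance relative to baseline: 0.754 + 1.4 + 0.37 = 2.524.
New steady-state concentration = 5.64 / 2.524 = 2.23 μmol/L (concentration scales inversely with clearance).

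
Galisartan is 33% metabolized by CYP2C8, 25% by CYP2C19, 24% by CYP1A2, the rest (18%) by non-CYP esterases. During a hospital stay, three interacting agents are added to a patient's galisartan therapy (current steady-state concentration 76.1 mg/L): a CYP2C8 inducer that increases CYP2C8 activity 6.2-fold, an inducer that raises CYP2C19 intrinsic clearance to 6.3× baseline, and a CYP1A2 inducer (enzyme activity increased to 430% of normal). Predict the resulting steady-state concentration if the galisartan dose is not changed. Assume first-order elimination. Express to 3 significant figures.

15.7 mg/L

The CYP2C8 pathway (33% of clearance) is boosted to 6.2× activity: 0.33 × 6.2 = 2.046.
The CYP2C19 pathway (25% of clearance) increases to 6.3× activity: 0.25 × 6.3 = 1.575.
The CYP1A2 pathway (24% of clearance) rises to 4.3× activity: 0.24 × 4.3 = 1.032.
The remaining 18% of clearance is unaffected.
CL_new/CL_old = 2.046 + 1.575 + 1.032 + 0.18 = 4.833.
Steady-state concentration ∝ 1/CL: new value = 76.1 / 4.833 = 15.7 mg/L.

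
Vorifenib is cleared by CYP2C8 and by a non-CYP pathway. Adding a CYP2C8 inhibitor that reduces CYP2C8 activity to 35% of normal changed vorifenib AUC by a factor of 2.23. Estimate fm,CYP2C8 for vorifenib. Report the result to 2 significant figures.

0.85

CL'/CL = 1 / 2.23 = 0.4484
0.35·fm + (1 − fm) = 0.4484
fm = (0.4484 − 1) / (0.35 − 1) = 0.85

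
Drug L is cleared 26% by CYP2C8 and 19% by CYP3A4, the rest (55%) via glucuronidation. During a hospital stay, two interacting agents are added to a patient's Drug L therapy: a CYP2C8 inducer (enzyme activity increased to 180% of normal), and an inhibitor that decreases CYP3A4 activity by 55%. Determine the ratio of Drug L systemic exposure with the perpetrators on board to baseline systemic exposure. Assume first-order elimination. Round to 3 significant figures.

The CYP2C8 pathway (26% of clearance) rises to 1.8× activity: 0.26 × 1.8 = 0.468.
The CYP3A4 pathway (19% of clearance) drops to 0.45× activity: 0.19 × 0.45 = 0.0855.
The remaining 55% of clearance is unaffected.
Relative clearance = 0.468 + 0.0855 + 0.55 = 1.1035.
Net systemic exposure ratio = 1 / 1.1035 = 0.906.

0.906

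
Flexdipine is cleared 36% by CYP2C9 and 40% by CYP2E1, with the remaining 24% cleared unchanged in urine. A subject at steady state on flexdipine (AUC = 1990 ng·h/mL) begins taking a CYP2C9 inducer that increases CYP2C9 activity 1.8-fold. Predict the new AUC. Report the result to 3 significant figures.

1.55 × 10³ ng·h/mL

The CYP2C9 pathway (36% of clearance) increases to 1.8× activity: 0.36 × 1.8 = 0.648.
CYP2E1 (40%) and the residual 24% are unaffected.
CL_new/CL_old = 0.648 + 0.4 + 0.24 = 1.288.
New AUC = baseline ÷ relative clearance = 1990 / 1.288 = 1.55 × 10³ ng·h/mL.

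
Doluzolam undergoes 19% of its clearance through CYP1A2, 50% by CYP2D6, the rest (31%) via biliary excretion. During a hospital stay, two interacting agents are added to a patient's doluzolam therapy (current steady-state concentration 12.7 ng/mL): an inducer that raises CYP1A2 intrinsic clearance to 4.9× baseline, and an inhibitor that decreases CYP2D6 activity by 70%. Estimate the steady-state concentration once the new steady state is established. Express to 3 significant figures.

9.13 ng/mL

The CYP1A2 pathway (19% of clearance) increases to 4.9× activity: 0.19 × 4.9 = 0.931.
The CYP2D6 pathway (50% of clearance) is reduced to 0.3× activity: 0.5 × 0.3 = 0.15.
Non-CYP routes (31%) are unchanged.
Relative clearance = 0.931 + 0.15 + 0.31 = 1.391.
New steady-state concentration = 12.7 / 1.391 = 9.13 ng/mL (concentration scales inversely with clearance).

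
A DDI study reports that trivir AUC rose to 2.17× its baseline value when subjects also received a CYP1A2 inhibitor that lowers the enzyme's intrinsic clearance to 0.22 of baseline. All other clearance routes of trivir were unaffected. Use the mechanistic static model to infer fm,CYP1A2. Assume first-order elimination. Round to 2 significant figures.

Let x = fm,CYP1A2. Because AUC ∝ 1/CL, relative clearance fell to 1/2.17 = 0.4608.
Only the CYP1A2 route changed, so 0.4608 = x·0.22 + (1 − x), giving x = 0.69.

0.69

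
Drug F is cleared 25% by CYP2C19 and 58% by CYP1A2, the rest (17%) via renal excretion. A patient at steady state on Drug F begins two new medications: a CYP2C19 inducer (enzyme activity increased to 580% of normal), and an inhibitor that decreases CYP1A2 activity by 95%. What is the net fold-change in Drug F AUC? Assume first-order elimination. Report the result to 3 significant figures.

0.606

The CYP2C19 pathway (25% of clearance) rises to 5.8× activity: 0.25 × 5.8 = 1.45.
The CYP1A2 pathway (58% of clearance) falls to 0.05× activity: 0.58 × 0.05 = 0.029.
The remaining 17% of clearance is unaffected.
New clearance relative to baseline: 1.45 + 0.029 + 0.17 = 1.649.
Net AUC ratio = 1 / 1.649 = 0.606.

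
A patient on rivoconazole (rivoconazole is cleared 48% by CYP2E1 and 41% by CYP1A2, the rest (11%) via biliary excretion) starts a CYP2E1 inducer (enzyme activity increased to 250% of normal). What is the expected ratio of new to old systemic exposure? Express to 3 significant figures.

0.581

The CYP2E1 pathway (48% of clearance) is boosted to 2.5× activity: 0.48 × 2.5 = 1.2.
CYP1A2 (41%) and the residual 11% are unaffected.
CL_new/CL_old = 1.2 + 0.41 + 0.11 = 1.72.
Since systemic exposure ∝ 1/CL, the ratio is 1 / 1.72 = 0.581.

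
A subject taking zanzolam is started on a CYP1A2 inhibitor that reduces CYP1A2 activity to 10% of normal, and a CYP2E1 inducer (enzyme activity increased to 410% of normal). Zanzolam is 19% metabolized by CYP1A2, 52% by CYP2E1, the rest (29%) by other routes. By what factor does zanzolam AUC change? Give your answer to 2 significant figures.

The CYP1A2 pathway (19% of clearance) falls to 0.1× activity: 0.19 × 0.1 = 0.019.
The CYP2E1 pathway (52% of clearance) increases to 4.1× activity: 0.52 × 4.1 = 2.132.
Non-CYP routes (29%) are unchanged.
CL_new/CL_old = 0.019 + 2.132 + 0.29 = 2.441.
Net AUC ratio = 1 / 2.441 = 0.41.

0.41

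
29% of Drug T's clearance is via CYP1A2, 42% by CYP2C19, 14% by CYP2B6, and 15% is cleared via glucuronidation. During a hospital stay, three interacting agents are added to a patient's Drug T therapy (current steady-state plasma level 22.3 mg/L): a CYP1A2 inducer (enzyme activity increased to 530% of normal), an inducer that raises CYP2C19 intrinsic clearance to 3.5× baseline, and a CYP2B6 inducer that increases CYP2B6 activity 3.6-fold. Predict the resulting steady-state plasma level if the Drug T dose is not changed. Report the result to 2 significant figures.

The CYP1A2 pathway (29% of clearance) increases to 5.3× activity: 0.29 × 5.3 = 1.537.
The CYP2C19 pathway (42% of clearance) rises to 3.5× activity: 0.42 × 3.5 = 1.47.
The CYP2B6 pathway (14% of clearance) is boosted to 3.6× activity: 0.14 × 3.6 = 0.504.
The remaining 15% of clearance is unaffected.
CL_new/CL_old = 1.537 + 1.47 + 0.504 + 0.15 = 3.661.
Dividing the baseline by the relative clearance: 22.3 / 3.661 = 6.1 mg/L.

6.1 mg/L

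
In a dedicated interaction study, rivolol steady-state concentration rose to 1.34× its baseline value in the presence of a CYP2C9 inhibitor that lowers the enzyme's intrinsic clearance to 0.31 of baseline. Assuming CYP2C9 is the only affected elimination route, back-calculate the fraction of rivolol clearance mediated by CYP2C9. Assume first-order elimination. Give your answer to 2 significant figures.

0.37

Let x = fm,CYP2C9. Because steady-state concentration ∝ 1/CL, relative clearance fell to 1/1.34 = 0.7463.
Only the CYP2C9 route changed, so 0.7463 = x·0.31 + (1 − x), giving x = 0.37.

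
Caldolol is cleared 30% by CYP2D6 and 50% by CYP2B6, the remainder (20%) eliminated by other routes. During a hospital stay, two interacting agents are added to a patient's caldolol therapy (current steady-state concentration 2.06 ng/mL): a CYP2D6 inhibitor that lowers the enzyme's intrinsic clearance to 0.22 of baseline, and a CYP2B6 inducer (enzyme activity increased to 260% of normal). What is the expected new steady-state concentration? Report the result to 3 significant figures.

1.32 ng/mL

The CYP2D6 pathway (30% of clearance) drops to 0.22× activity: 0.3 × 0.22 = 0.066.
The CYP2B6 pathway (50% of clearance) is boosted to 2.6× activity: 0.5 × 2.6 = 1.3.
Non-CYP routes (20%) are unchanged.
New clearance relative to baseline: 0.066 + 1.3 + 0.2 = 1.566.
Dividing the baseline by the relative clearance: 2.06 / 1.566 = 1.32 ng/mL.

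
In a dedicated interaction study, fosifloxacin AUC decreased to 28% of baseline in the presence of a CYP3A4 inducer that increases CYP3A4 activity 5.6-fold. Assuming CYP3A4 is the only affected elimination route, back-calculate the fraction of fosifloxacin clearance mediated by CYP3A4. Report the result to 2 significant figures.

0.56

CL'/CL = 1 / 0.280 = 3.571
5.6·fm + (1 − fm) = 3.571
fm = (3.571 − 1) / (5.6 − 1) = 0.56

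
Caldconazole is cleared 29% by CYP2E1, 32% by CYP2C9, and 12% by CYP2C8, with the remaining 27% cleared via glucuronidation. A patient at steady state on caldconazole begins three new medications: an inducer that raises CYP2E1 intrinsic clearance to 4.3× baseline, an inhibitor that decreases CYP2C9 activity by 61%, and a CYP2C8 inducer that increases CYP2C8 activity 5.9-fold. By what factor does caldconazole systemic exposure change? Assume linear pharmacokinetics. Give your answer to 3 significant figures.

0.426

The CYP2E1 pathway (29% of clearance) increases to 4.3× activity: 0.29 × 4.3 = 1.247.
The CYP2C9 pathway (32% of clearance) drops to 0.39× activity: 0.32 × 0.39 = 0.1248.
The CYP2C8 pathway (12% of clearance) increases to 5.9× activity: 0.12 × 5.9 = 0.708.
The remaining 27% of clearance is unaffected.
CL_new/CL_old = 1.247 + 0.1248 + 0.708 + 0.27 = 2.3498.
Systemic exposure ∝ 1/CL: fold-change = 1 / 2.3498 = 0.426.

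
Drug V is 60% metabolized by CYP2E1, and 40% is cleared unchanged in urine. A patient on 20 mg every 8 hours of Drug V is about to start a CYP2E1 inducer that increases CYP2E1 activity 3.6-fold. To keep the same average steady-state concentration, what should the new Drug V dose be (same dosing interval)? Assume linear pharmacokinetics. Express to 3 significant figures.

The CYP2E1 pathway (60% of clearance) increases to 3.6× activity: 0.6 × 3.6 = 2.16.
The remaining 40% of clearance is unaffected.
CL_new/CL_old = 2.16 + 0.4 = 2.56.
Css,avg = (dose rate)/CL, so holding Css fixed requires dose ∝ CL: 20 × 2.56 = 51.2 mg.

51.2 mg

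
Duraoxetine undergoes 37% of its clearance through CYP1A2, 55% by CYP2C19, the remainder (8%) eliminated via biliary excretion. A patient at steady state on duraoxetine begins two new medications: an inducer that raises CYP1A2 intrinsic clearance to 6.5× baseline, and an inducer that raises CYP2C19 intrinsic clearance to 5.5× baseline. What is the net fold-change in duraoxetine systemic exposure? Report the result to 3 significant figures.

0.181

CYP1A2: 0.37 × 6.5 = 2.405
CYP2C19: 0.55 × 5.5 = 3.025
Other: 0.08 (unchanged)
New clearance relative to baseline: 2.405 + 3.025 + 0.08 = 5.51.
Net systemic exposure ratio = 1 / 5.51 = 0.181.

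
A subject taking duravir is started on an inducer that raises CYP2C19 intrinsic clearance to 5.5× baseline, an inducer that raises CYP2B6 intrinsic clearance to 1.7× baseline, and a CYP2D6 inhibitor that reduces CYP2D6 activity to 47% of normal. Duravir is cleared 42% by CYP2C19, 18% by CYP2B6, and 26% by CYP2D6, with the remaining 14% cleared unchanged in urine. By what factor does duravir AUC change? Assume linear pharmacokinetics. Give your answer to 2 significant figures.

0.35

The CYP2C19 pathway (42% of clearance) is boosted to 5.5× activity: 0.42 × 5.5 = 2.31.
The CYP2B6 pathway (18% of clearance) is boosted to 1.7× activity: 0.18 × 1.7 = 0.306.
The CYP2D6 pathway (26% of clearance) falls to 0.47× activity: 0.26 × 0.47 = 0.1222.
Non-CYP routes (14%) are unchanged.
CL_new/CL_old = 2.31 + 0.306 + 0.1222 + 0.14 = 2.8782.
Because AUC varies inversely with clearance, the combined effect is 1 / 2.8782 = 0.35.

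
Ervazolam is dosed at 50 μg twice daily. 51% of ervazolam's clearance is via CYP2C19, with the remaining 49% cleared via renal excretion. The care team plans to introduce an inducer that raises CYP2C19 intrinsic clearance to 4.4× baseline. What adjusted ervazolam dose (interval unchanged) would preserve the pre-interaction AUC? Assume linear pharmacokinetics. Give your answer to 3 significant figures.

CYP2C19: 0.51 × 4.4 = 2.244
Other: 0.49 (unchanged)
Relative clearance = 2.244 + 0.49 = 2.734.
Exposure is unchanged when dose changes in proportion to clearance. New dose = 50 μg × 2.734 = 137 μg.

137 μg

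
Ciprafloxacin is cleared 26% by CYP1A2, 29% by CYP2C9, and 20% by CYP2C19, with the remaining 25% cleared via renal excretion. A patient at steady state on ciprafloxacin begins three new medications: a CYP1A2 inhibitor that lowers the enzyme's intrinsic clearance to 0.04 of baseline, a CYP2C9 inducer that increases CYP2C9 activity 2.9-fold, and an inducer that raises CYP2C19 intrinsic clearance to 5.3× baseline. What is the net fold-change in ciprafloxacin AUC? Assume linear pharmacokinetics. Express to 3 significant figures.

0.463

The CYP1A2 pathway (26% of clearance) drops to 0.04× activity: 0.26 × 0.04 = 0.0104.
The CYP2C9 pathway (29% of clearance) increases to 2.9× activity: 0.29 × 2.9 = 0.841.
The CYP2C19 pathway (20% of clearance) is boosted to 5.3× activity: 0.2 × 5.3 = 1.06.
The remaining 25% of clearance is unaffected.
New clearance relative to baseline: 0.0104 + 0.841 + 1.06 + 0.25 = 2.1614.
AUC ∝ 1/CL: fold-change = 1 / 2.1614 = 0.463.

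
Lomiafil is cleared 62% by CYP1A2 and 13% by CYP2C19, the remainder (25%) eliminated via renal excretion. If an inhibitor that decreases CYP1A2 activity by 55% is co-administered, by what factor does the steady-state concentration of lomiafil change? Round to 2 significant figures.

1.5

The CYP1A2 pathway (62% of clearance) drops to 0.45× activity: 0.62 × 0.45 = 0.279.
CYP2C19 (13%) and the residual 25% are unaffected.
Relative clearance = 0.279 + 0.13 + 0.25 = 0.659.
Steady-state concentration is inversely proportional to clearance, so the fold-change is 1 / 0.659 = 1.5.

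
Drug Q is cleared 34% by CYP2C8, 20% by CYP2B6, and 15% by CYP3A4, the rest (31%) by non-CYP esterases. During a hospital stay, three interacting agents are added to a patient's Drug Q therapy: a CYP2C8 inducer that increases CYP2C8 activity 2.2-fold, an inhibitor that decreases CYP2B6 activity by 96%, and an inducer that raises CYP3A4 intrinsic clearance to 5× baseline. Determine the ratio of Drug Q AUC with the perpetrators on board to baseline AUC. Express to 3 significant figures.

The CYP2C8 pathway (34% of clearance) rises to 2.2× activity: 0.34 × 2.2 = 0.748.
The CYP2B6 pathway (20% of clearance) drops to 0.04× activity: 0.2 × 0.04 = 0.008.
The CYP3A4 pathway (15% of clearance) rises to 5× activity: 0.15 × 5 = 0.75.
The remaining 31% of clearance is unaffected.
New clearance relative to baseline: 0.748 + 0.008 + 0.75 + 0.31 = 1.816.
Net AUC ratio = 1 / 1.816 = 0.551.

0.551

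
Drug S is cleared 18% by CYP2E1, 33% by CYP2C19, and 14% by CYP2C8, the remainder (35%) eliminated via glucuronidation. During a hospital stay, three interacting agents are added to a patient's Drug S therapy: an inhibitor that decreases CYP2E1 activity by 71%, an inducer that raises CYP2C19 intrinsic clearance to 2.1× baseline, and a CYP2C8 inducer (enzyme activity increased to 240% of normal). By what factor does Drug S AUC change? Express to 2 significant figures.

0.70

CYP2E1: 0.18 × 0.29 = 0.0522
CYP2C19: 0.33 × 2.1 = 0.693
CYP2C8: 0.14 × 2.4 = 0.336
Other: 0.35 (unchanged)
New clearance relative to baseline: 0.0522 + 0.693 + 0.336 + 0.35 = 1.4312.
Net AUC ratio = 1 / 1.4312 = 0.70.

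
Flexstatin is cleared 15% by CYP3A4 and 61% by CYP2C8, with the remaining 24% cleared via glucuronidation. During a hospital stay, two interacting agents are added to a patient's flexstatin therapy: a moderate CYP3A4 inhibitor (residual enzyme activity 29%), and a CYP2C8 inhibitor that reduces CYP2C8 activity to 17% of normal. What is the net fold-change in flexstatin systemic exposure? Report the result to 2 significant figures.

CYP3A4: 0.15 × 0.29 = 0.0435
CYP2C8: 0.61 × 0.17 = 0.1037
Other: 0.24 (unchanged)
Relative clearance = 0.0435 + 0.1037 + 0.24 = 0.3872.
Systemic exposure ∝ 1/CL: fold-change = 1 / 0.3872 = 2.6.

2.6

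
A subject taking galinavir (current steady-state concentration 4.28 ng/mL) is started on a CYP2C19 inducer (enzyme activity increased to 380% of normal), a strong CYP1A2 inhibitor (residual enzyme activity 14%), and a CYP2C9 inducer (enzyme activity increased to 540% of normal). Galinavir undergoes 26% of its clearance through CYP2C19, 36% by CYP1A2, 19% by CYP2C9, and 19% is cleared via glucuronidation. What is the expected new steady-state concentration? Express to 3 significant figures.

The CYP2C19 pathway (26% of clearance) rises to 3.8× activity: 0.26 × 3.8 = 0.988.
The CYP1A2 pathway (36% of clearance) is reduced to 0.14× activity: 0.36 × 0.14 = 0.0504.
The CYP2C9 pathway (19% of clearance) increases to 5.4× activity: 0.19 × 5.4 = 1.026.
The remaining 19% of clearance is unaffected.
New clearance relative to baseline: 0.988 + 0.0504 + 1.026 + 0.19 = 2.2544.
Dividing the baseline by the relative clearance: 4.28 / 2.2544 = 1.90 ng/mL.

1.90 ng/mL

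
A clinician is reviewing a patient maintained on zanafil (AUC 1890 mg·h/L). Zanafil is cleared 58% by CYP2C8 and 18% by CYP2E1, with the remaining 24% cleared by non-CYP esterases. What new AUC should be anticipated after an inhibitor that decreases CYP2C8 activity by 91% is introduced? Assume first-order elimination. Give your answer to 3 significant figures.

CYP2C8: 0.58 × 0.09 = 0.0522
CYP2E1: 0.18 (unchanged)
Other: 0.24 (unchanged)
New clearance relative to baseline: 0.0522 + 0.18 + 0.24 = 0.4722.
New AUC = baseline ÷ relative clearance = 1890 / 0.4722 = 4.00 × 10³ mg·h/L.

4.00 × 10³ mg·h/L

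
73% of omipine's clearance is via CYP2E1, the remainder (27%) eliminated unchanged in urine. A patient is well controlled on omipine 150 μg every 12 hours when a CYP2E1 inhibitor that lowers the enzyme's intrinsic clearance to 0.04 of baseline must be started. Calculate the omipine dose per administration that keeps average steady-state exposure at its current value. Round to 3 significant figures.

The CYP2E1 pathway (73% of clearance) falls to 0.04× activity: 0.73 × 0.04 = 0.0292.
The remaining 27% of clearance is unaffected.
Relative clearance = 0.0292 + 0.27 = 0.2992.
Css,avg = (dose rate)/CL, so holding Css fixed requires dose ∝ CL: 150 × 0.2992 = 44.9 μg.

44.9 μg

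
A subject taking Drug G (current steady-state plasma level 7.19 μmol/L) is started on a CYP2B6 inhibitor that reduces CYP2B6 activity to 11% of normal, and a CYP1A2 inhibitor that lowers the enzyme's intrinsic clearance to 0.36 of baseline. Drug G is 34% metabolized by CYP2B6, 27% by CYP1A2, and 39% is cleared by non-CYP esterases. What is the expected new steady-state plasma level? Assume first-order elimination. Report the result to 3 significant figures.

13.7 μmol/L

The CYP2B6 pathway (34% of clearance) falls to 0.11× activity: 0.34 × 0.11 = 0.0374.
The CYP1A2 pathway (27% of clearance) is reduced to 0.36× activity: 0.27 × 0.36 = 0.0972.
Non-CYP routes (39%) are unchanged.
Relative clearance = 0.0374 + 0.0972 + 0.39 = 0.5246.
Steady-state plasma level ∝ 1/CL: new value = 7.19 / 0.5246 = 13.7 μmol/L.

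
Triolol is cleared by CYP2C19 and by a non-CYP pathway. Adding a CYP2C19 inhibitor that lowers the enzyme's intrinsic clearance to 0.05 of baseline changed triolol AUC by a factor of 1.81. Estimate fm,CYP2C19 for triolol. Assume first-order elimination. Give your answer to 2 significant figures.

0.47

Call the CYP2C19 fraction fm. After the interaction, CL_new/CL_old = fm × 0.05 + (1 − fm).
AUC ratio = 1 / (new CL fraction), so new CL fraction = 1 / 1.81 = 0.5525.
fm × 0.05 + 1 − fm = 0.5525  ⇒  fm × (0.05 − 1) = −0.4475  ⇒  fm = 0.47.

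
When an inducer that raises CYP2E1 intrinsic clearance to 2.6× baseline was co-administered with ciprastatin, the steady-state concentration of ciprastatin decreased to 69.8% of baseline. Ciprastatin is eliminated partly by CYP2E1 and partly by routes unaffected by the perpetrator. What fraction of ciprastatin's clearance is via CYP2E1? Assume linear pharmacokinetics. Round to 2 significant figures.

CL'/CL = 1 / 0.698 = 1.433
2.6·fm + (1 − fm) = 1.433
fm = (1.433 − 1) / (2.6 − 1) = 0.27

0.27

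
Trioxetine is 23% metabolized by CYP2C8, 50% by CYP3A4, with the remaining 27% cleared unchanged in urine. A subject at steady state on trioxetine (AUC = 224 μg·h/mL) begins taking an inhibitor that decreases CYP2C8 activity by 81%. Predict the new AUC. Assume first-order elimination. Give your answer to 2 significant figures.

CYP2C8: 0.23 × 0.19 = 0.0437
CYP3A4: 0.5 (unchanged)
Other: 0.27 (unchanged)
Relative clearance = 0.0437 + 0.5 + 0.27 = 0.8137.
With dosing unchanged, AUC scales as 1/CL: 224 / 0.8137 = 2.8 × 10² μg·h/mL.

2.8 × 10² μg·h/mL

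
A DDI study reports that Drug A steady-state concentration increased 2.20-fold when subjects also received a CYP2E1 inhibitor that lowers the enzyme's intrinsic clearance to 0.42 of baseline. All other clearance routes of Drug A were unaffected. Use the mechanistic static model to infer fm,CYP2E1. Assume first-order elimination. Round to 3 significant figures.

Let x = fm,CYP2E1. Because steady-state concentration ∝ 1/CL, relative clearance fell to 1/2.20 = 0.4545.
Only the CYP2E1 route changed, so 0.4545 = x·0.42 + (1 − x), giving x = 0.940.

0.940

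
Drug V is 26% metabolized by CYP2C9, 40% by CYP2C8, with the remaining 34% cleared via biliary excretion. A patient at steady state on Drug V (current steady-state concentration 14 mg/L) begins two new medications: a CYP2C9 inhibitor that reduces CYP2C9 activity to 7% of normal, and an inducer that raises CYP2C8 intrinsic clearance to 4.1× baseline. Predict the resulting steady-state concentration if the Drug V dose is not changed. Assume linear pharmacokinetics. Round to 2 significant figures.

CYP2C9: 0.26 × 0.07 = 0.0182
CYP2C8: 0.4 × 4.1 = 1.64
Other: 0.34 (unchanged)
Relative clearance = 0.0182 + 1.64 + 0.34 = 1.9982.
Dividing the baseline by the relative clearance: 14 / 1.9982 = 7.0 mg/L.

7.0 mg/L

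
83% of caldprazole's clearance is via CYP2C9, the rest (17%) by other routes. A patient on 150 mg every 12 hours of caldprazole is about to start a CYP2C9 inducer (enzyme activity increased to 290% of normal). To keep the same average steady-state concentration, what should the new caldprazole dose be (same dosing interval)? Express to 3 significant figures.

387 mg

The CYP2C9 pathway (83% of clearance) increases to 2.9× activity: 0.83 × 2.9 = 2.407.
Non-CYP routes (17%) are unchanged.
Relative clearance = 2.407 + 0.17 = 2.577.
Css,avg = (dose rate)/CL, so holding Css fixed requires dose ∝ CL: 150 × 2.577 = 387 mg.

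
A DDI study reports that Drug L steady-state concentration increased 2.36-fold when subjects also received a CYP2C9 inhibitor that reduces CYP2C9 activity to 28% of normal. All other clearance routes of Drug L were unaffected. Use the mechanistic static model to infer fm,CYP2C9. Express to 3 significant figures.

Write x for the fraction cleared via CYP2C9. The observed steady-state concentration change means clearance fell to 1/2.36 = 0.4237 of baseline.
Only the CYP2C9 route changed, so 0.4237 = x·0.28 + (1 − x), giving x = 0.800.

0.800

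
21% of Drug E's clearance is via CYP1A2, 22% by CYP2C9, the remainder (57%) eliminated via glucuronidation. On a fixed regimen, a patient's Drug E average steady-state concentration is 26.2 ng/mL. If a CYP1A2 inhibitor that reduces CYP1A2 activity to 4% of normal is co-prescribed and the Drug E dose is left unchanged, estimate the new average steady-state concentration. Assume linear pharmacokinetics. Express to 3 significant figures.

CYP1A2: 0.21 × 0.04 = 0.0084
CYP2C9: 0.22 (unchanged)
Other: 0.57 (unchanged)
New clearance relative to baseline: 0.0084 + 0.22 + 0.57 = 0.7984.
New average steady-state concentration = baseline ÷ relative clearance = 26.2 / 0.7984 = 32.8 ng/mL.

32.8 ng/mL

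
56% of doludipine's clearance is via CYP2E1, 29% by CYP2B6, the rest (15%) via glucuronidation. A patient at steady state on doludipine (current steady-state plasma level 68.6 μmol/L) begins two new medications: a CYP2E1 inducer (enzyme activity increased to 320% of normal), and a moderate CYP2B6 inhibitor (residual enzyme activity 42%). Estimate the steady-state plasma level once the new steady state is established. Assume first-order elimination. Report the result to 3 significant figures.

33.2 μmol/L

The CYP2E1 pathway (56% of clearance) increases to 3.2× activity: 0.56 × 3.2 = 1.792.
The CYP2B6 pathway (29% of clearance) is reduced to 0.42× activity: 0.29 × 0.42 = 0.1218.
Non-CYP routes (15%) are unchanged.
CL_new/CL_old = 1.792 + 0.1218 + 0.15 = 2.0638.
Dividing the baseline by the relative clearance: 68.6 / 2.0638 = 33.2 μmol/L.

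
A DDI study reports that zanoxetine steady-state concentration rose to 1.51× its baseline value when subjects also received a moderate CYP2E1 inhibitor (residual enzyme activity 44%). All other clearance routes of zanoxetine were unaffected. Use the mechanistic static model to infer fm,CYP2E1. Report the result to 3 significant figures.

Let x = fm,CYP2E1. Because steady-state concentration ∝ 1/CL, relative clearance fell to 1/1.51 = 0.6623.
Setting x·0.44 + (1 − x) = 0.6623 and solving: x = (0.6623 − 1)/(0.44 − 1) = 0.603.

0.603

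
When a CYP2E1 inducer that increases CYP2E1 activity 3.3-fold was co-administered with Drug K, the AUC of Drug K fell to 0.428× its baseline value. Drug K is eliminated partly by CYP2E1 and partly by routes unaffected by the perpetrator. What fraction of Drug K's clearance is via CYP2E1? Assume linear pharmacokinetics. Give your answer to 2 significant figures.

0.58

Write x for the fraction cleared via CYP2E1. The observed AUC change means clearance rose to 1/0.428 = 2.336 of baseline.
Setting x·3.3 + (1 − x) = 2.336 and solving: x = (2.336 − 1)/(3.3 − 1) = 0.58.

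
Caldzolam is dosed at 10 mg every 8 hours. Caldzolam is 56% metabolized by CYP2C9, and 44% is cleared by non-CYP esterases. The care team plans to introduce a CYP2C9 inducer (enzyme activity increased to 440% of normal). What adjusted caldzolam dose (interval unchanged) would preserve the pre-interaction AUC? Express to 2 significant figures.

29 mg

CYP2C9: 0.56 × 4.4 = 2.464
Other: 0.44 (unchanged)
Relative clearance = 2.464 + 0.44 = 2.904.
Exposure is unchanged when dose changes in proportion to clearance. New dose = 10 mg × 2.904 = 29 mg.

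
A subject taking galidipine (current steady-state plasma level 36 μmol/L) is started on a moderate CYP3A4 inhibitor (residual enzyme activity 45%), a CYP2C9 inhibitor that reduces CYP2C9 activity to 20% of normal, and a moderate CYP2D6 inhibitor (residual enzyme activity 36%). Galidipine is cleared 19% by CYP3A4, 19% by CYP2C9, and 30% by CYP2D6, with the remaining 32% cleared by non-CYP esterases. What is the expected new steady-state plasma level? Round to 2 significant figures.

65 μmol/L

The CYP3A4 pathway (19% of clearance) is reduced to 0.45× activity: 0.19 × 0.45 = 0.0855.
The CYP2C9 pathway (19% of clearance) is reduced to 0.2× activity: 0.19 × 0.2 = 0.038.
The CYP2D6 pathway (30% of clearance) falls to 0.36× activity: 0.3 × 0.36 = 0.108.
The remaining 32% of clearance is unaffected.
New clearance relative to baseline: 0.0855 + 0.038 + 0.108 + 0.32 = 0.5515.
Dividing the baseline by the relative clearance: 36 / 0.5515 = 65 μmol/L.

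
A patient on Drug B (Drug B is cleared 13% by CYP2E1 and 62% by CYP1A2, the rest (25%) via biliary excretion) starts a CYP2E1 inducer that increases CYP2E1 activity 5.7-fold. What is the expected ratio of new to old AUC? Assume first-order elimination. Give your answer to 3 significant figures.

The CYP2E1 pathway (13% of clearance) rises to 5.7× activity: 0.13 × 5.7 = 0.741.
CYP1A2 (62%) and the residual 25% are unaffected.
Relative clearance = 0.741 + 0.62 + 0.25 = 1.611.
Since AUC ∝ 1/CL, the ratio is 1 / 1.611 = 0.621.

0.621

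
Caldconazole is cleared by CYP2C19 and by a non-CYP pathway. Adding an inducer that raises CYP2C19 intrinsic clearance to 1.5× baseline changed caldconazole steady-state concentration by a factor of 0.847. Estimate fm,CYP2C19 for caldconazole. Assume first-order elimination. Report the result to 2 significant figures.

Let fm be the CYP2C19 fraction. New clearance relative to baseline = fm × 1.5 + (1 − fm).
Steady-state concentration ratio = 1 / (new CL fraction), so new CL fraction = 1 / 0.847 = 1.181.
fm × 1.5 + 1 − fm = 1.181  ⇒  fm × (1.5 − 1) = 0.1806  ⇒  fm = 0.36.

0.36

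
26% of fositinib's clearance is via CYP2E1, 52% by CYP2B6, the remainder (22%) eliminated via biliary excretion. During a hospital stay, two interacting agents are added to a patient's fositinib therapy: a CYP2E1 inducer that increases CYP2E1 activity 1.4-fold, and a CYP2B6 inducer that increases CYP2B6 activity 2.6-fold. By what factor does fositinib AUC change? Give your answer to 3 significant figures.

0.517

The CYP2E1 pathway (26% of clearance) rises to 1.4× activity: 0.26 × 1.4 = 0.364.
The CYP2B6 pathway (52% of clearance) increases to 2.6× activity: 0.52 × 2.6 = 1.352.
Non-CYP routes (22%) are unchanged.
New clearance relative to baseline: 0.364 + 1.352 + 0.22 = 1.936.
AUC ∝ 1/CL: fold-change = 1 / 1.936 = 0.517.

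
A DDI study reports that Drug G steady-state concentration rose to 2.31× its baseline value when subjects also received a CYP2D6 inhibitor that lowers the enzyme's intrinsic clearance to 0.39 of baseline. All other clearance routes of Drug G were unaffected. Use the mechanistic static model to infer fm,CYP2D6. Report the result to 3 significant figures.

0.930

CL'/CL = 1 / 2.31 = 0.4329
0.39·fm + (1 − fm) = 0.4329
fm = (0.4329 − 1) / (0.39 − 1) = 0.930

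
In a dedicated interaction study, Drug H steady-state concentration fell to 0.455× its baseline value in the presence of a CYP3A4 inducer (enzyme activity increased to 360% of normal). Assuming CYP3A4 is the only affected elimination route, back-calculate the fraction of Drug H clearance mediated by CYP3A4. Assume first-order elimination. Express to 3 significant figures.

Let x = fm,CYP3A4. Because steady-state concentration ∝ 1/CL, relative clearance rose to 1/0.455 = 2.198.
Only the CYP3A4 route changed, so 2.198 = x·3.6 + (1 − x), giving x = 0.461.

0.461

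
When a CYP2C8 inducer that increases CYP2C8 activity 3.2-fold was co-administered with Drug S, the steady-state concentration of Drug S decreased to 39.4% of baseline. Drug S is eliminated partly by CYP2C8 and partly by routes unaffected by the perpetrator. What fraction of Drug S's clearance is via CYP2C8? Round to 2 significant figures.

Let x = fm,CYP2C8. Because steady-state concentration ∝ 1/CL, relative clearance rose to 1/0.394 = 2.538.
Setting x·3.2 + (1 − x) = 2.538 and solving: x = (2.538 − 1)/(3.2 − 1) = 0.70.

0.70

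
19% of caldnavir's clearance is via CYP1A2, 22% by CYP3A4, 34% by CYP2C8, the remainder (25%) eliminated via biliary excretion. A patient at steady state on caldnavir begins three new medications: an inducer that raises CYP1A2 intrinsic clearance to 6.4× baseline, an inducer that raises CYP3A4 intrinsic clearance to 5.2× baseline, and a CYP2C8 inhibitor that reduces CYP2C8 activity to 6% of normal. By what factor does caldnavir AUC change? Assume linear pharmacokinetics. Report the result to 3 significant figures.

CYP1A2: 0.19 × 6.4 = 1.216
CYP3A4: 0.22 × 5.2 = 1.144
CYP2C8: 0.34 × 0.06 = 0.0204
Other: 0.25 (unchanged)
CL_new/CL_old = 1.216 + 1.144 + 0.0204 + 0.25 = 2.6304.
Because AUC varies inversely with clearance, the combined effect is 1 / 2.6304 = 0.380.

0.380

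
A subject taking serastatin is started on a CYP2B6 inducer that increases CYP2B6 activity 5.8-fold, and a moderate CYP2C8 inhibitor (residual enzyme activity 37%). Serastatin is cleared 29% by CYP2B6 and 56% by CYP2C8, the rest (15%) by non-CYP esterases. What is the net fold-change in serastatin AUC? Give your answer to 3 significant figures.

0.490

The CYP2B6 pathway (29% of clearance) rises to 5.8× activity: 0.29 × 5.8 = 1.682.
The CYP2C8 pathway (56% of clearance) drops to 0.37× activity: 0.56 × 0.37 = 0.2072.
The remaining 15% of clearance is unaffected.
Relative clearance = 1.682 + 0.2072 + 0.15 = 2.0392.
Because AUC varies inversely with clearance, the combined effect is 1 / 2.0392 = 0.490.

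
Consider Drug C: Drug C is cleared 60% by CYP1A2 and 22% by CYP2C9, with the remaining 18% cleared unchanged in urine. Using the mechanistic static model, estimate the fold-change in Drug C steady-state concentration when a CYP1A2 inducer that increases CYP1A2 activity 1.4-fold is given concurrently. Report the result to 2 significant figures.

The CYP1A2 pathway (60% of clearance) rises to 1.4× activity: 0.6 × 1.4 = 0.84.
CYP2C9 (22%) and the residual 18% are unaffected.
New clearance relative to baseline: 0.84 + 0.22 + 0.18 = 1.24.
Since steady-state concentration ∝ 1/CL, the ratio is 1 / 1.24 = 0.81.

0.81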